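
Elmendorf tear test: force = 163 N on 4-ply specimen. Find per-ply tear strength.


Formula: Per-ply strength = Total force / Number of plies
Per-ply = 163 N / 4
Per-ply = 40.75 N

40.75 N


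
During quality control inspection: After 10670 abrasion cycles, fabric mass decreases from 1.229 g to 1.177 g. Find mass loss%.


Formula: Mass loss% = ((m_before - m_after) / m_before) * 100
Step 1: Mass loss = 1.229 - 1.177 = 0.052 g
Step 2: Ratio = 0.052 / 1.229 = 0.0423108
Step 3: Mass loss% = 0.0423108 * 100 = 4.23108% ≈ 4.23%

4.23%


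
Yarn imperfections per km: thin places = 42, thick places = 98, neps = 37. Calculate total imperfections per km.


Formula: Total = thin places + thick places + neps
Total = 42 + 98 + 37
Total = 177 imperfections/km

177 imperfections/km


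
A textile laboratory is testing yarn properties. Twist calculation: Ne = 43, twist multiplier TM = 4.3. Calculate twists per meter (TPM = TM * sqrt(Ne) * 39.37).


Formula: TPM = TM * sqrt(Ne) * 39.37
Step 1: sqrt(Ne) = sqrt(43) = 6.5574
Step 2: TM * sqrt(Ne) = 4.3 * 6.5574 = 28.1968
Step 3: TPM = 28.1968 * 39.37 = 1110 twists/m

1110 twists/m


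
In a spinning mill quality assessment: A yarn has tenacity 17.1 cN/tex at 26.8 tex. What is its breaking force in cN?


Formula: Breaking force = Tenacity * Linear density
F = 17.1 cN/tex * 26.8 tex
F = 458.28 cN

458.28 cN


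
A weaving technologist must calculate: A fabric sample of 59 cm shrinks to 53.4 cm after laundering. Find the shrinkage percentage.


Formula: Shrinkage% = ((L_before - L_after) / L_before) * 100
Step 1: Shrinkage = 59 - 53.4 = 5.6 cm
Step 2: Shrinkage% = (5.6 / 59) * 100
Step 3: Shrinkage% = 0.094915 * 100 = 9.4915% ≈ 9.5%

9.5%


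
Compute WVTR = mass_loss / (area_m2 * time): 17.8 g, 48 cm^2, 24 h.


Formula: WVTR = mass_loss / (area * time)
Step 1: Convert area: 48 cm^2 = 0.0048 m^2
Step 2: WVTR = 17.8 g / (0.0048 m^2 * 24 h)
Step 3: WVTR = 17.8 / 0.1152 = 154.5 g/m^2/h

154.5 g/m^2/h


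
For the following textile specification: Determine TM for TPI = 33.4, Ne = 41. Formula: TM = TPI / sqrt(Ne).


Formula: TM = TPI / sqrt(Ne)
Step 1: sqrt(Ne) = sqrt(41) = 6.4031
Step 2: TM = 33.4 / 6.4031 = 5.22

5.22 TM


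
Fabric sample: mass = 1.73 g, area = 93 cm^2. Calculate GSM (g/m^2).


Formula: GSM = mass_g / area_m2
Step 1: Convert area: 93 cm^2 = 93 / 10000 = 0.0093 m^2
Step 2: GSM = 1.73 g / 0.0093 m^2 = 186.0 g/m^2

186.0 g/m^2


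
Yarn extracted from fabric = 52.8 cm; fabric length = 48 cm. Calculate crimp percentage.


Formula: Crimp% = ((L_yarn - L_fabric) / L_fabric) * 100
Step 1: Extension = 52.8 - 48 = 4.8 cm
Step 2: Crimp% = (4.8 / 48) * 100
Step 3: Crimp% = 0.1 * 100 = 10.0%

10.0%


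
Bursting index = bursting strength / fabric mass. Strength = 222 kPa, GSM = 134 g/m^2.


Formula: Bursting Index = Bursting Strength / Fabric GSM
BI = 222 kPa / 134 g/m^2
BI = 1.657 kPa/(g/m^2)

1.657 kPa/(g/m^2)


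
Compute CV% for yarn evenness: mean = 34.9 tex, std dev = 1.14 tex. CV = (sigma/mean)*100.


Formula: CV% = (standard deviation / mean) * 100
Step 1: Ratio = 1.14 / 34.9 = 0.032665
Step 2: CV% = 0.032665 * 100 = 3.2665% ≈ 3.3%

3.3%


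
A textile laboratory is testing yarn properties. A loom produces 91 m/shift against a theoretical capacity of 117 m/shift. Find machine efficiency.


Formula: Efficiency% = (Actual output / Theoretical output) * 100
Efficiency% = (91 / 117) * 100
Efficiency% = 0.777778 * 100 = 77.7778% ≈ 77.8%

77.8%


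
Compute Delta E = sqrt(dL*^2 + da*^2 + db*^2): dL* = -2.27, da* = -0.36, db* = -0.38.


Formula: Delta E = sqrt(dL*^2 + da*^2 + db*^2)
Step 1: dL*^2 = (-2.27)^2 = 5.1529
Step 2: da*^2 = (-0.36)^2 = 0.1296
Step 3: db*^2 = (-0.38)^2 = 0.1444
Step 4: Sum = 5.1529 + 0.1296 + 0.1444 = 5.4269
Step 5: Delta E = sqrt(5.4269) = 2.33

2.33 Delta E


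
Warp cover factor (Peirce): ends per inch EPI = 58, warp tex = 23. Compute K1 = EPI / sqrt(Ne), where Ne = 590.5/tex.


Formula: K1 = EPI / sqrt(Ne), with Ne = 590.5 / tex_warp
Step 1: Ne = 590.5 / 23 = 25.674
Step 2: sqrt(Ne) = sqrt(25.674) = 5.067
Step 3: K1 = 58 / 5.067 = 11.4

11.4


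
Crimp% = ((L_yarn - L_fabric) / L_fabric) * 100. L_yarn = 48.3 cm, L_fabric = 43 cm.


Formula: Crimp% = ((L_yarn - L_fabric) / L_fabric) * 100
Step 1: Extension = 48.3 - 43 = 5.3 cm
Step 2: Crimp% = (5.3 / 43) * 100
Step 3: Crimp% = 0.123256 * 100 = 12.3256% ≈ 12.3%

12.3%


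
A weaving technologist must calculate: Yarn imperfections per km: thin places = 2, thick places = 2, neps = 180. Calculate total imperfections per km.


Formula: Total = thin places + thick places + neps
Total = 2 + 2 + 180
Total = 184 imperfections/km

184 imperfections/km


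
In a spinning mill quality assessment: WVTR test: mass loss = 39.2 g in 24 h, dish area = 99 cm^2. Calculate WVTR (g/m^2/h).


Formula: WVTR = mass_loss / (area * time)
Step 1: Convert area: 99 cm^2 = 0.0099 m^2
Step 2: WVTR = 39.2 g / (0.0099 m^2 * 24 h)
Step 3: WVTR = 39.2 / 0.2376 = 165.0 g/m^2/h

165.0 g/m^2/h


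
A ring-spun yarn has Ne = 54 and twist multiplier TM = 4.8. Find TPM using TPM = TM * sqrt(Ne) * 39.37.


Formula: TPM = TM * sqrt(Ne) * 39.37
Step 1: sqrt(Ne) = sqrt(54) = 7.3485
Step 2: TM * sqrt(Ne) = 4.8 * 7.3485 = 35.2728
Step 3: TPM = 35.2728 * 39.37 = 1389 twists/m

1389 twists/m


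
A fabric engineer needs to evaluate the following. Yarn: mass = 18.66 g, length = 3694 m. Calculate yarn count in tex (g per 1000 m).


Formula: Tex = (mass_g / length_m) * 1000
Substituting: Tex = (18.66 / 3694) * 1000
Intermediate: 18.66 / 3694 = 0.00505143 g/m
Tex = 0.00505143 * 1000 = 5.05 tex

5.05 tex


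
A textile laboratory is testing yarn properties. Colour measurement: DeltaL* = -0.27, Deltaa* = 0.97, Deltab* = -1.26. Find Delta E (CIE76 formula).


Formula: Delta E = sqrt(dL*^2 + da*^2 + db*^2)
Step 1: dL*^2 = (-0.27)^2 = 0.0729
Step 2: da*^2 = 0.97^2 = 0.9409
Step 3: db*^2 = (-1.26)^2 = 1.5876
Step 4: Sum = 0.0729 + 0.9409 + 1.5876 = 2.6014
Step 5: Delta E = sqrt(2.6014) = 1.61

1.61 Delta E


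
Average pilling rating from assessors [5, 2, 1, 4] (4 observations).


Formula: Mean = sum / count
Sum = 5 + 2 + 1 + 4 = 12
Mean = 12 / 4 = 3.0

3.0


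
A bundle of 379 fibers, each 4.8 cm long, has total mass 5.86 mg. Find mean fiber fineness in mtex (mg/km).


Formula: fineness (mtex) = mass (mg) / total length (km) = (mass_mg / total_length_m) * 1000
Step 1: Convert fiber length: 4.8 cm = 0.048 m
Step 2: Total fiber length = 379 * 0.048 = 18.192 m
Step 3: Linear density = 5.86 mg / 18.192 m = 0.3221 mg/m
Step 4: fineness = 0.3221 * 1000 = 322.1 mtex

322.1 mtex


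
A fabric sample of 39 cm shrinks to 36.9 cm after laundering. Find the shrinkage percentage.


Formula: Shrinkage% = ((L_before - L_after) / L_before) * 100
Step 1: Shrinkage = 39 - 36.9 = 2.1 cm
Step 2: Shrinkage% = (2.1 / 39) * 100
Step 3: Shrinkage% = 0.053846 * 100 = 5.3846% ≈ 5.4%

5.4%


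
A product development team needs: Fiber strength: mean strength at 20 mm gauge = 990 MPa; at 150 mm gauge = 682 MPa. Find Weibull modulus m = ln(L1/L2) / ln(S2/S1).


Formula: m = ln(L1/L2) / ln(S2/S1)
Step 1: ln(L1/L2) = ln(20/150) = -2.01490
Step 2: S2/S1 = 682/990 = 0.68889
Step 3: ln(S2/S1) = ln(0.68889) = -0.37267
Step 4: m = -2.01490 / -0.37267 = 5.41

5.41 (Weibull m)


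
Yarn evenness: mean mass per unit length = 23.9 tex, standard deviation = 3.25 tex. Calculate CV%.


Formula: CV% = (standard deviation / mean) * 100
Step 1: Ratio = 3.25 / 23.9 = 0.135983
Step 2: CV% = 0.135983 * 100 = 13.5983% ≈ 13.6%

13.6%


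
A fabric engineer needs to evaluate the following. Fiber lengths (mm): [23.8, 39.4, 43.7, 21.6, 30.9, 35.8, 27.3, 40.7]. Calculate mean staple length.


Formula: Mean = sum of lengths / count
Sum = 23.8 + 39.4 + 43.7 + 21.6 + 30.9 + 35.8 + 27.3 + 40.7
Sum = 263.2 mm
Mean = 263.2 / 8 = 32.90 mm

32.90 mm


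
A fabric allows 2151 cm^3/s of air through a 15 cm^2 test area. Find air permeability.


Formula: Air Permeability = Airflow / Test Area
AP = 2151 cm^3/s / 15 cm^2
AP = 143.4 cm^3/s/cm^2

143.4 cm^3/s/cm^2


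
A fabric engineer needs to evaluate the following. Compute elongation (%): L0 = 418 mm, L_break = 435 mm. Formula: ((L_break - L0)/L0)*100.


Formula: Elongation (%) = ((L_break - L0) / L0) * 100
Step 1: Extension = 435 - 418 = 17 mm
Step 2: Elongation = (17 / 418) * 100
Step 3: Elongation = 0.04067 * 100 = 4.067% ≈ 4.1%

4.1%


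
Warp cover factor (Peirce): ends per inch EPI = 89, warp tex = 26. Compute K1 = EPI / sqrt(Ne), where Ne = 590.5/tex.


Formula: K1 = EPI / sqrt(Ne), with Ne = 590.5 / tex_warp
Step 1: Ne = 590.5 / 26 = 22.712
Step 2: sqrt(Ne) = sqrt(22.712) = 4.7657
Step 3: K1 = 89 / 4.7657 = 18.7

18.7


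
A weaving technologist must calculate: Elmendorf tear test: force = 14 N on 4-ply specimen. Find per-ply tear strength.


Formula: Per-ply strength = Total force / Number of plies
Per-ply = 14 N / 4
Per-ply = 3.5 N

3.5 N


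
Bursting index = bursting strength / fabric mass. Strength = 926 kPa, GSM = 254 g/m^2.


Formula: Bursting Index = Bursting Strength / Fabric GSM
BI = 926 kPa / 254 g/m^2
BI = 3.646 kPa/(g/m^2)

3.646 kPa/(g/m^2)


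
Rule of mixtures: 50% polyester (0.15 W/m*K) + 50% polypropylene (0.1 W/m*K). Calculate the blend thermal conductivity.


Formula: Blend property = (fraction_A * property_A) + (fraction_B * property_B)
Step 1: Contribution A = 50/100 * 0.15 W/m*K = 0.075 W/m*K
Step 2: Contribution B = 50/100 * 0.1 W/m*K = 0.05 W/m*K
Step 3: Blend thermal conductivity = 0.075 + 0.05 = 0.125 W/m*K

0.125 W/m*K


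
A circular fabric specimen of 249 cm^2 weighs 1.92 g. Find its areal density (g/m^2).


Formula: GSM = mass_g / area_m2
Step 1: Convert area: 249 cm^2 = 249 / 10000 = 0.0249 m^2
Step 2: GSM = 1.92 g / 0.0249 m^2 = 77.1 g/m^2

77.1 g/m^2


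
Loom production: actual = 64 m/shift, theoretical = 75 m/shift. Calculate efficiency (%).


Formula: Efficiency% = (Actual output / Theoretical output) * 100
Efficiency% = (64 / 75) * 100
Efficiency% = 0.853333 * 100 = 85.3333% ≈ 85.3%

85.3%


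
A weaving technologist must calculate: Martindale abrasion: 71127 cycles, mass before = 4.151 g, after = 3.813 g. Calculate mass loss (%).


Formula: Mass loss% = ((m_before - m_after) / m_before) * 100
Step 1: Mass loss = 4.151 - 3.813 = 0.338 g
Step 2: Ratio = 0.338 / 4.151 = 0.0814262
Step 3: Mass loss% = 0.0814262 * 100 = 8.14262% ≈ 8.14%

8.14%


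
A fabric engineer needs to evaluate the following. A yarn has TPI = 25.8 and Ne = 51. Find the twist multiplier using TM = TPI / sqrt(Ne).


Formula: TM = TPI / sqrt(Ne)
Step 1: sqrt(Ne) = sqrt(51) = 7.1414
Step 2: TM = 25.8 / 7.1414 = 3.61

3.61 TM


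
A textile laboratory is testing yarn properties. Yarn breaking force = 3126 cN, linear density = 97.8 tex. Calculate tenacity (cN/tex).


Formula: Tenacity = Breaking force / Linear density
Tenacity = 3126 cN / 97.8 tex
Tenacity = 31.96 cN/tex

31.96 cN/tex


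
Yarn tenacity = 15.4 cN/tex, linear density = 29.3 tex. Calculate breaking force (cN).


Formula: Breaking force = Tenacity * Linear density
F = 15.4 cN/tex * 29.3 tex
F = 451.22 cN

451.22 cN


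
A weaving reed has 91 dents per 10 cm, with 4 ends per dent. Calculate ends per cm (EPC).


Formula: EPC = (dents per 10 cm * ends per dent) / 10
Step 1: Total ends per 10 cm = 91 * 4 = 364
Step 2: EPC = 364 / 10 = 36.4 ends/cm

36.4 ends/cm


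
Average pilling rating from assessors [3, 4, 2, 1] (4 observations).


Formula: Mean = sum / count
Sum = 3 + 4 + 2 + 1 = 10
Mean = 10 / 4 = 2.5

2.5


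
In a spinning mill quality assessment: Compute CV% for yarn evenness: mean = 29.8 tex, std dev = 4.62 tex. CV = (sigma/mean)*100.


Formula: CV% = (standard deviation / mean) * 100
Step 1: Ratio = 4.62 / 29.8 = 0.155034
Step 2: CV% = 0.155034 * 100 = 15.5034% ≈ 15.5%

15.5%


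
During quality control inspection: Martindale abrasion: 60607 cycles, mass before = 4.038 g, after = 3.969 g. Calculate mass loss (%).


Formula: Mass loss% = ((m_before - m_after) / m_before) * 100
Step 1: Mass loss = 4.038 - 3.969 = 0.069 g
Step 2: Ratio = 0.069 / 4.038 = 0.0170877
Step 3: Mass loss% = 0.0170877 * 100 = 1.70877% ≈ 1.71%

1.71%


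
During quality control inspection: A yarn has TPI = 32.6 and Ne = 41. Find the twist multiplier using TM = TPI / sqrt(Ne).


Formula: TM = TPI / sqrt(Ne)
Step 1: sqrt(Ne) = sqrt(41) = 6.4031
Step 2: TM = 32.6 / 6.4031 = 5.09

5.09 TM


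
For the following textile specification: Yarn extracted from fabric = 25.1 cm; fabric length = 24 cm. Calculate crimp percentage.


Formula: Crimp% = ((L_yarn - L_fabric) / L_fabric) * 100
Step 1: Extension = 25.1 - 24 = 1.1 cm
Step 2: Crimp% = (1.1 / 24) * 100
Step 3: Crimp% = 0.045833 * 100 = 4.5833% ≈ 4.6%

4.6%


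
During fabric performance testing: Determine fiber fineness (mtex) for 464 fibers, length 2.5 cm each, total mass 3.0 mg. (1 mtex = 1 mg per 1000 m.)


Formula: fineness (mtex) = mass (mg) / total length (km) = (mass_mg / total_length_m) * 1000
Step 1: Convert fiber length: 2.5 cm = 0.025 m
Step 2: Total fiber length = 464 * 0.025 = 11.6 m
Step 3: Linear density = 3.0 mg / 11.6 m = 0.2586 mg/m
Step 4: fineness = 0.2586 * 1000 = 258.6 mtex

258.6 mtex


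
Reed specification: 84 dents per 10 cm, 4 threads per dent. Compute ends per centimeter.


Formula: EPC = (dents per 10 cm * ends per dent) / 10
Step 1: Total ends per 10 cm = 84 * 4 = 336
Step 2: EPC = 336 / 10 = 33.6 ends/cm

33.6 ends/cm


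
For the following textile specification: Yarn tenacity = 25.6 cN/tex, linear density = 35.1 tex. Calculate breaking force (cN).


Formula: Breaking force = Tenacity * Linear density
F = 25.6 cN/tex * 35.1 tex
F = 898.56 cN

898.56 cN


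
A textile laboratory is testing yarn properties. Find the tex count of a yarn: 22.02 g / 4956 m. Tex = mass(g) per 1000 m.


Formula: Tex = (mass_g / length_m) * 1000
Substituting: Tex = (22.02 / 4956) * 1000
Intermediate: 22.02 / 4956 = 0.0044431 g/m
Tex = 0.0044431 * 1000 = 4.44 tex

4.44 tex


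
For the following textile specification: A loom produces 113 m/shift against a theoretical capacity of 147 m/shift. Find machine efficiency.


Formula: Efficiency% = (Actual output / Theoretical output) * 100
Efficiency% = (113 / 147) * 100
Efficiency% = 0.768707 * 100 = 76.8707% ≈ 76.9%

76.9%


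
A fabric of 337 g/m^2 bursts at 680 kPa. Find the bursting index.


Formula: Bursting Index = Bursting Strength / Fabric GSM
BI = 680 kPa / 337 g/m^2
BI = 2.018 kPa/(g/m^2)

2.018 kPa/(g/m^2)


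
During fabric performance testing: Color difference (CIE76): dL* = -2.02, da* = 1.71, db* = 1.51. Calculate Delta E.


Formula: Delta E = sqrt(dL*^2 + da*^2 + db*^2)
Step 1: dL*^2 = (-2.02)^2 = 4.0804
Step 2: da*^2 = 1.71^2 = 2.9241
Step 3: db*^2 = 1.51^2 = 2.2801
Step 4: Sum = 4.0804 + 2.9241 + 2.2801 = 9.2846
Step 5: Delta E = sqrt(9.2846) = 3.05

3.05 Delta E


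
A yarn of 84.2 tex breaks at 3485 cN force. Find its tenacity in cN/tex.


Formula: Tenacity = Breaking force / Linear density
Tenacity = 3485 cN / 84.2 tex
Tenacity = 41.39 cN/tex

41.39 cN/tex


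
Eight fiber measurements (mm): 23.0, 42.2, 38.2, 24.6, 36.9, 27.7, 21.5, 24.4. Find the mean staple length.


Formula: Mean = sum of lengths / count
Sum = 23.0 + 42.2 + 38.2 + 24.6 + 36.9 + 27.7 + 21.5 + 24.4
Sum = 238.5 mm
Mean = 238.5 / 8 = 29.81 mm

29.81 mm


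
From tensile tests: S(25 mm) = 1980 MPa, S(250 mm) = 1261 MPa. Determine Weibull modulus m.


Formula: m = ln(L1/L2) / ln(S2/S1)
Step 1: ln(L1/L2) = ln(25/250) = -2.30259
Step 2: S2/S1 = 1261/1980 = 0.63687
Step 3: ln(S2/S1) = ln(0.63687) = -0.45119
Step 4: m = -2.30259 / -0.45119 = 5.10

5.10 (Weibull m)


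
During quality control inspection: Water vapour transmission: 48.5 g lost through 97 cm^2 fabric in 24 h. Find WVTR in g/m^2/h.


Formula: WVTR = mass_loss / (area * time)
Step 1: Convert area: 97 cm^2 = 0.0097 m^2
Step 2: WVTR = 48.5 g / (0.0097 m^2 * 24 h)
Step 3: WVTR = 48.5 / 0.2328 = 208.3 g/m^2/h

208.3 g/m^2/h


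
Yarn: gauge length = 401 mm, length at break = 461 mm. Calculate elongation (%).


Formula: Elongation (%) = ((L_break - L0) / L0) * 100
Step 1: Extension = 461 - 401 = 60 mm
Step 2: Elongation = (60 / 401) * 100
Step 3: Elongation = 0.149626 * 100 = 14.9626% ≈ 15.0%

15.0%


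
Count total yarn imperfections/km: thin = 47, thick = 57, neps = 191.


Formula: Total = thin places + thick places + neps
Total = 47 + 57 + 191
Total = 295 imperfections/km

295 imperfections/km


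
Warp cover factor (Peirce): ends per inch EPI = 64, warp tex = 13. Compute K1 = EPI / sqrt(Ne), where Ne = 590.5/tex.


Formula: K1 = EPI / sqrt(Ne), with Ne = 590.5 / tex_warp
Step 1: Ne = 590.5 / 13 = 45.423
Step 2: sqrt(Ne) = sqrt(45.423) = 6.7397
Step 3: K1 = 64 / 6.7397 = 9.5

9.5


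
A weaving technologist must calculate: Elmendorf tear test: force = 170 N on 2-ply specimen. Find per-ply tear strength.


Formula: Per-ply strength = Total force / Number of plies
Per-ply = 170 N / 2
Per-ply = 85 N

85 N


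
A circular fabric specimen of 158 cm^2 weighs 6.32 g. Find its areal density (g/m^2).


Formula: GSM = mass_g / area_m2
Step 1: Convert area: 158 cm^2 = 158 / 10000 = 0.0158 m^2
Step 2: GSM = 6.32 g / 0.0158 m^2 = 400.0 g/m^2

400.0 g/m^2


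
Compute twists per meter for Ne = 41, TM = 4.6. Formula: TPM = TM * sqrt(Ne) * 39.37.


Formula: TPM = TM * sqrt(Ne) * 39.37
Step 1: sqrt(Ne) = sqrt(41) = 6.4031
Step 2: TM * sqrt(Ne) = 4.6 * 6.4031 = 29.4543
Step 3: TPM = 29.4543 * 39.37 = 1160 twists/m

1160 twists/m


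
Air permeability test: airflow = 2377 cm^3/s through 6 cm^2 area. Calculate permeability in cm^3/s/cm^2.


Formula: Air Permeability = Airflow / Test Area
AP = 2377 cm^3/s / 6 cm^2
AP = 396.2 cm^3/s/cm^2

396.2 cm^3/s/cm^2


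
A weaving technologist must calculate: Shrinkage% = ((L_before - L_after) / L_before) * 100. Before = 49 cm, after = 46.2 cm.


Formula: Shrinkage% = ((L_before - L_after) / L_before) * 100
Step 1: Shrinkage = 49 - 46.2 = 2.8 cm
Step 2: Shrinkage% = (2.8 / 49) * 100
Step 3: Shrinkage% = 0.057143 * 100 = 5.7143% ≈ 5.7%

5.7%


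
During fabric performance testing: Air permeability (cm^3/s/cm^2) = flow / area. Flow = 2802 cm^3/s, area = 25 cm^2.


Formula: Air Permeability = Airflow / Test Area
AP = 2802 cm^3/s / 25 cm^2
AP = 112.1 cm^3/s/cm^2

112.1 cm^3/s/cm^2


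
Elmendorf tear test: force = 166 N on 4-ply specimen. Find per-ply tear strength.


Formula: Per-ply strength = Total force / Number of plies
Per-ply = 166 N / 4
Per-ply = 41.5 N

41.5 N


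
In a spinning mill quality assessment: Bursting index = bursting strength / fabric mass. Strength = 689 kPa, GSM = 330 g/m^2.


Formula: Bursting Index = Bursting Strength / Fabric GSM
BI = 689 kPa / 330 g/m^2
BI = 2.088 kPa/(g/m^2)

2.088 kPa/(g/m^2)


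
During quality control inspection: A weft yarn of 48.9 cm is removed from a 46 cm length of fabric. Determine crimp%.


Formula: Crimp% = ((L_yarn - L_fabric) / L_fabric) * 100
Step 1: Extension = 48.9 - 46 = 2.9 cm
Step 2: Crimp% = (2.9 / 46) * 100
Step 3: Crimp% = 0.063043 * 100 = 6.3043% ≈ 6.3%

6.3%


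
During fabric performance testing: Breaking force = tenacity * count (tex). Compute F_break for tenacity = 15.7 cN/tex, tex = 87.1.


Formula: Breaking force = Tenacity * Linear density
F = 15.7 cN/tex * 87.1 tex
F = 1367.47 cN

1367.47 cN


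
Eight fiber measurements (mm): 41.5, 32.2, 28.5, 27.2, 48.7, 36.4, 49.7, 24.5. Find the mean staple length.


Formula: Mean = sum of lengths / count
Sum = 41.5 + 32.2 + 28.5 + 27.2 + 48.7 + 36.4 + 49.7 + 24.5
Sum = 288.7 mm
Mean = 288.7 / 8 = 36.09 mm

36.09 mm


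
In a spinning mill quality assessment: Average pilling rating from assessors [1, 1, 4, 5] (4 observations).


Formula: Mean = sum / count
Sum = 1 + 1 + 4 + 5 = 11
Mean = 11 / 4 = 2.8

2.8


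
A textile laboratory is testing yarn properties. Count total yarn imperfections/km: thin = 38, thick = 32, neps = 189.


Formula: Total = thin places + thick places + neps
Total = 38 + 32 + 189
Total = 259 imperfections/km

259 imperfections/km


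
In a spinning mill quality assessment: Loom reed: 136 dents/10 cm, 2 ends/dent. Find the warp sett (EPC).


Formula: EPC = (dents per 10 cm * ends per dent) / 10
Step 1: Total ends per 10 cm = 136 * 2 = 272
Step 2: EPC = 272 / 10 = 27.2 ends/cm

27.2 ends/cm


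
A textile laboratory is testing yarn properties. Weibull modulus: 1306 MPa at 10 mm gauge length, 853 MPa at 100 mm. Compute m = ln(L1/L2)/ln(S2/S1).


Formula: m = ln(L1/L2) / ln(S2/S1)
Step 1: ln(L1/L2) = ln(10/100) = -2.30259
Step 2: S2/S1 = 853/1306 = 0.65314
Step 3: ln(S2/S1) = ln(0.65314) = -0.42596
Step 4: m = -2.30259 / -0.42596 = 5.41

5.41 (Weibull m)


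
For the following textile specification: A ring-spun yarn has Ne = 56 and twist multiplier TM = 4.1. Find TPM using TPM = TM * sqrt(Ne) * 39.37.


Formula: TPM = TM * sqrt(Ne) * 39.37
Step 1: sqrt(Ne) = sqrt(56) = 7.4833
Step 2: TM * sqrt(Ne) = 4.1 * 7.4833 = 30.6815
Step 3: TPM = 30.6815 * 39.37 = 1208 twists/m

1208 twists/m


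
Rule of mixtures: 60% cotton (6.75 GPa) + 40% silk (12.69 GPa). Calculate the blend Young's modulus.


Formula: Blend property = (fraction_A * property_A) + (fraction_B * property_B)
Step 1: Contribution A = 60/100 * 6.75 GPa = 4.05 GPa
Step 2: Contribution B = 40/100 * 12.69 GPa = 5.076 GPa
Step 3: Blend Young's modulus = 4.05 + 5.076 = 9.126 GPa

9.126 GPa


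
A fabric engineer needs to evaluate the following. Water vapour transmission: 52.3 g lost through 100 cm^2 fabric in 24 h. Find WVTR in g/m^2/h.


Formula: WVTR = mass_loss / (area * time)
Step 1: Convert area: 100 cm^2 = 0.01 m^2
Step 2: WVTR = 52.3 g / (0.01 m^2 * 24 h)
Step 3: WVTR = 52.3 / 0.24 = 217.9 g/m^2/h

217.9 g/m^2/h


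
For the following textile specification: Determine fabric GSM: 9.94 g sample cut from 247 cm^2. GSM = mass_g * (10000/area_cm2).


Formula: GSM = mass_g / area_m2
Step 1: Convert area: 247 cm^2 = 247 / 10000 = 0.0247 m^2
Step 2: GSM = 9.94 g / 0.0247 m^2 = 402.4 g/m^2

402.4 g/m^2


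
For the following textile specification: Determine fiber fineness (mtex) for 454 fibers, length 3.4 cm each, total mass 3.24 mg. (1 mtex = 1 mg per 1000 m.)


Formula: fineness (mtex) = mass (mg) / total length (km) = (mass_mg / total_length_m) * 1000
Step 1: Convert fiber length: 3.4 cm = 0.034 m
Step 2: Total fiber length = 454 * 0.034 = 15.436 m
Step 3: Linear density = 3.24 mg / 15.436 m = 0.2099 mg/m
Step 4: fineness = 0.2099 * 1000 = 209.9 mtex

209.9 mtex


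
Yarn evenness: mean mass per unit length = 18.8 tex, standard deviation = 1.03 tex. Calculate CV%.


Formula: CV% = (standard deviation / mean) * 100
Step 1: Ratio = 1.03 / 18.8 = 0.054787
Step 2: CV% = 0.054787 * 100 = 5.4787% ≈ 5.5%

5.5%


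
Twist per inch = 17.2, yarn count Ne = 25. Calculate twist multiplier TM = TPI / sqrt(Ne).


Formula: TM = TPI / sqrt(Ne)
Step 1: sqrt(Ne) = sqrt(25) = 5
Step 2: TM = 17.2 / 5 = 3.44

3.44 TM


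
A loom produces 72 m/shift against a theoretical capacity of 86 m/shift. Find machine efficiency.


Formula: Efficiency% = (Actual output / Theoretical output) * 100
Efficiency% = (72 / 86) * 100
Efficiency% = 0.837209 * 100 = 83.7209% ≈ 83.7%

83.7%


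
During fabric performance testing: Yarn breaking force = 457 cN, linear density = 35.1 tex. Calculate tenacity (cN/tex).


Formula: Tenacity = Breaking force / Linear density
Tenacity = 457 cN / 35.1 tex
Tenacity = 13.02 cN/tex

13.02 cN/tex


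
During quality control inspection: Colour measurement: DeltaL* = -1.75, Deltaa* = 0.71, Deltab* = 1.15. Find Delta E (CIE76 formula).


Formula: Delta E = sqrt(dL*^2 + da*^2 + db*^2)
Step 1: dL*^2 = (-1.75)^2 = 3.0625
Step 2: da*^2 = 0.71^2 = 0.5041
Step 3: db*^2 = 1.15^2 = 1.3225
Step 4: Sum = 3.0625 + 0.5041 + 1.3225 = 4.8891
Step 5: Delta E = sqrt(4.8891) = 2.21

2.21 Delta E


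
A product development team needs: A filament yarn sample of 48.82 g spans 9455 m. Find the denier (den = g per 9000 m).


Formula: den = (mass_g / length_m) * 9000
Substituting: den = (48.82 / 9455) * 9000
Intermediate: 48.82 / 9455 = 0.00516341 g/m
den = 0.00516341 * 9000 = 46.5 denier

46.5 denier


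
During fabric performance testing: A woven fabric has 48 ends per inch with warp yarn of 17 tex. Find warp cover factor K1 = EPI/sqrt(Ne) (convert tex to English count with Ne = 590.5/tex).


Formula: K1 = EPI / sqrt(Ne), with Ne = 590.5 / tex_warp
Step 1: Ne = 590.5 / 17 = 34.735
Step 2: sqrt(Ne) = sqrt(34.735) = 5.8936
Step 3: K1 = 48 / 5.8936 = 8.1

8.1


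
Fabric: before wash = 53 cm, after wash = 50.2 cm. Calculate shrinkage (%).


Formula: Shrinkage% = ((L_before - L_after) / L_before) * 100
Step 1: Shrinkage = 53 - 50.2 = 2.8 cm
Step 2: Shrinkage% = (2.8 / 53) * 100
Step 3: Shrinkage% = 0.05283 * 100 = 5.283% ≈ 5.3%

5.3%


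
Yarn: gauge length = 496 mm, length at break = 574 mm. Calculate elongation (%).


Formula: Elongation (%) = ((L_break - L0) / L0) * 100
Step 1: Extension = 574 - 496 = 78 mm
Step 2: Elongation = (78 / 496) * 100
Step 3: Elongation = 0.157258 * 100 = 15.7258% ≈ 15.7%

15.7%


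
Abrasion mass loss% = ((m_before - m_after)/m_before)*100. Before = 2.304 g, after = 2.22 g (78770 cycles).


Formula: Mass loss% = ((m_before - m_after) / m_before) * 100
Step 1: Mass loss = 2.304 - 2.22 = 0.084 g
Step 2: Ratio = 0.084 / 2.304 = 0.0364583
Step 3: Mass loss% = 0.0364583 * 100 = 3.64583% ≈ 3.65%

3.65%


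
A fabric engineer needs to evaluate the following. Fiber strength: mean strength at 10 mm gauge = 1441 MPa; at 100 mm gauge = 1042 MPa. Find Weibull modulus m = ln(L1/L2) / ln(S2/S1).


Formula: m = ln(L1/L2) / ln(S2/S1)
Step 1: ln(L1/L2) = ln(10/100) = -2.30259
Step 2: S2/S1 = 1042/1441 = 0.72311
Step 3: ln(S2/S1) = ln(0.72311) = -0.32419
Step 4: m = -2.30259 / -0.32419 = 7.10

7.10 (Weibull m)


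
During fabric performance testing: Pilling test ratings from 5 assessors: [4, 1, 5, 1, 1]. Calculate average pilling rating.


Formula: Mean = sum / count
Sum = 4 + 1 + 5 + 1 + 1 = 12
Mean = 12 / 5 = 2.4

2.4


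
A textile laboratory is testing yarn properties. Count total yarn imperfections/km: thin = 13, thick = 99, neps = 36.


Formula: Total = thin places + thick places + neps
Total = 13 + 99 + 36
Total = 148 imperfections/km

148 imperfections/km


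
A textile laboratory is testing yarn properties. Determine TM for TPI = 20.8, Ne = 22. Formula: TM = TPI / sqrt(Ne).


Formula: TM = TPI / sqrt(Ne)
Step 1: sqrt(Ne) = sqrt(22) = 4.6904
Step 2: TM = 20.8 / 4.6904 = 4.43

4.43 TM


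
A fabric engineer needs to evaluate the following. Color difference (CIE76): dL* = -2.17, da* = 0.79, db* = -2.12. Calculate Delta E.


Formula: Delta E = sqrt(dL*^2 + da*^2 + db*^2)
Step 1: dL*^2 = (-2.17)^2 = 4.7089
Step 2: da*^2 = 0.79^2 = 0.6241
Step 3: db*^2 = (-2.12)^2 = 4.4944
Step 4: Sum = 4.7089 + 0.6241 + 4.4944 = 9.8274
Step 5: Delta E = sqrt(9.8274) = 3.13

3.13 Delta E


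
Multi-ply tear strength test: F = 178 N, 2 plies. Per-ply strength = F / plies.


Formula: Per-ply strength = Total force / Number of plies
Per-ply = 178 N / 2
Per-ply = 89 N

89 N


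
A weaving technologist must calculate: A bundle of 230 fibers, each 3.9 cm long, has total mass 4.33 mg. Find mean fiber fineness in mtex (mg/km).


Formula: fineness (mtex) = mass (mg) / total length (km) = (mass_mg / total_length_m) * 1000
Step 1: Convert fiber length: 3.9 cm = 0.039 m
Step 2: Total fiber length = 230 * 0.039 = 8.97 m
Step 3: Linear density = 4.33 mg / 8.97 m = 0.4827 mg/m
Step 4: fineness = 0.4827 * 1000 = 482.7 mtex

482.7 mtex


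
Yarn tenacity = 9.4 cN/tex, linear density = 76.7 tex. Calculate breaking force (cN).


Formula: Breaking force = Tenacity * Linear density
F = 9.4 cN/tex * 76.7 tex
F = 720.98 cN

720.98 cN


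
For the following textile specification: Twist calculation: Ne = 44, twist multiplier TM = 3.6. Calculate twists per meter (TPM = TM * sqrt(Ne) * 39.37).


Formula: TPM = TM * sqrt(Ne) * 39.37
Step 1: sqrt(Ne) = sqrt(44) = 6.6332
Step 2: TM * sqrt(Ne) = 3.6 * 6.6332 = 23.8795
Step 3: TPM = 23.8795 * 39.37 = 940 twists/m

940 twists/m


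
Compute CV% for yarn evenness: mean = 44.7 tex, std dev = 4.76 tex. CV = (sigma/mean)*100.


Formula: CV% = (standard deviation / mean) * 100
Step 1: Ratio = 4.76 / 44.7 = 0.106488
Step 2: CV% = 0.106488 * 100 = 10.6488% ≈ 10.6%

10.6%


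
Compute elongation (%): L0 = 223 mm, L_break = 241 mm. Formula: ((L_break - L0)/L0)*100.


Formula: Elongation (%) = ((L_break - L0) / L0) * 100
Step 1: Extension = 241 - 223 = 18 mm
Step 2: Elongation = (18 / 223) * 100
Step 3: Elongation = 0.080717 * 100 = 8.0717% ≈ 8.1%

8.1%


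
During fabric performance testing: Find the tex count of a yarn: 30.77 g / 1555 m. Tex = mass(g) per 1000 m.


Formula: Tex = (mass_g / length_m) * 1000
Substituting: Tex = (30.77 / 1555) * 1000
Intermediate: 30.77 / 1555 = 0.01978778 g/m
Tex = 0.01978778 * 1000 = 19.79 tex

19.79 tex


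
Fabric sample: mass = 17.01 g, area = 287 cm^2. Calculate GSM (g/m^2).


Formula: GSM = mass_g / area_m2
Step 1: Convert area: 287 cm^2 = 287 / 10000 = 0.0287 m^2
Step 2: GSM = 17.01 g / 0.0287 m^2 = 592.7 g/m^2

592.7 g/m^2


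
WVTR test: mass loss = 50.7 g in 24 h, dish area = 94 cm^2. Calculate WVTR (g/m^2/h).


Formula: WVTR = mass_loss / (area * time)
Step 1: Convert area: 94 cm^2 = 0.0094 m^2
Step 2: WVTR = 50.7 g / (0.0094 m^2 * 24 h)
Step 3: WVTR = 50.7 / 0.2256 = 224.7 g/m^2/h

224.7 g/m^2/h


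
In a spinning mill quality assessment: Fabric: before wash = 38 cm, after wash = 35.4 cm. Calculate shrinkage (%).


Formula: Shrinkage% = ((L_before - L_after) / L_before) * 100
Step 1: Shrinkage = 38 - 35.4 = 2.6 cm
Step 2: Shrinkage% = (2.6 / 38) * 100
Step 3: Shrinkage% = 0.068421 * 100 = 6.8421% ≈ 6.8%

6.8%


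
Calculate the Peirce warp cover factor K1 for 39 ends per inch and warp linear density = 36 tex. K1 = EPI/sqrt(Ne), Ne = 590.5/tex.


Formula: K1 = EPI / sqrt(Ne), with Ne = 590.5 / tex_warp
Step 1: Ne = 590.5 / 36 = 16.403
Step 2: sqrt(Ne) = sqrt(16.403) = 4.0501
Step 3: K1 = 39 / 4.0501 = 9.6

9.6


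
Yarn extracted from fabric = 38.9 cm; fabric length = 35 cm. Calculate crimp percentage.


Formula: Crimp% = ((L_yarn - L_fabric) / L_fabric) * 100
Step 1: Extension = 38.9 - 35 = 3.9 cm
Step 2: Crimp% = (3.9 / 35) * 100
Step 3: Crimp% = 0.111429 * 100 = 11.1429% ≈ 11.1%

11.1%


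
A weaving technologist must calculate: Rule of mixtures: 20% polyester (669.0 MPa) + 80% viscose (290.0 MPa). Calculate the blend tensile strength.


Formula: Blend property = (fraction_A * property_A) + (fraction_B * property_B)
Step 1: Contribution A = 20/100 * 669.0 MPa = 133.8 MPa
Step 2: Contribution B = 80/100 * 290.0 MPa = 232.0 MPa
Step 3: Blend tensile strength = 133.8 + 232.0 = 365.8 MPa

365.8 MPa


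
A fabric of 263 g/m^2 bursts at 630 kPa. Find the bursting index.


Formula: Bursting Index = Bursting Strength / Fabric GSM
BI = 630 kPa / 263 g/m^2
BI = 2.395 kPa/(g/m^2)

2.395 kPa/(g/m^2)


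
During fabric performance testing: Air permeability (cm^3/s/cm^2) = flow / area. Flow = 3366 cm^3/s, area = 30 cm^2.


Formula: Air Permeability = Airflow / Test Area
AP = 3366 cm^3/s / 30 cm^2
AP = 112.2 cm^3/s/cm^2

112.2 cm^3/s/cm^2


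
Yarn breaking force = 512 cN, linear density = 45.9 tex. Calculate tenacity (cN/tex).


Formula: Tenacity = Breaking force / Linear density
Tenacity = 512 cN / 45.9 tex
Tenacity = 11.15 cN/tex

11.15 cN/tex


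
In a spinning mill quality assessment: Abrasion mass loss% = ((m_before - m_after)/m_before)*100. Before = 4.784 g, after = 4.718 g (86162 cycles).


Formula: Mass loss% = ((m_before - m_after) / m_before) * 100
Step 1: Mass loss = 4.784 - 4.718 = 0.066 g
Step 2: Ratio = 0.066 / 4.784 = 0.013796
Step 3: Mass loss% = 0.013796 * 100 = 1.3796% ≈ 1.38%

1.38%


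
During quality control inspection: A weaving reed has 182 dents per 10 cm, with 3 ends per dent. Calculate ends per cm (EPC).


Formula: EPC = (dents per 10 cm * ends per dent) / 10
Step 1: Total ends per 10 cm = 182 * 3 = 546
Step 2: EPC = 546 / 10 = 54.6 ends/cm

54.6 ends/cm


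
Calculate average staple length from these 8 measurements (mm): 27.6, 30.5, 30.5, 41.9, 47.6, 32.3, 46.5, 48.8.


Formula: Mean = sum of lengths / count
Sum = 27.6 + 30.5 + 30.5 + 41.9 + 47.6 + 32.3 + 46.5 + 48.8
Sum = 305.7 mm
Mean = 305.7 / 8 = 38.21 mm

38.21 mm


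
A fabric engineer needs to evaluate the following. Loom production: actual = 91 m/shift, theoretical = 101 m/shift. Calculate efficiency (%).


Formula: Efficiency% = (Actual output / Theoretical output) * 100
Efficiency% = (91 / 101) * 100
Efficiency% = 0.90099 * 100 = 90.099% ≈ 90.1%

90.1%


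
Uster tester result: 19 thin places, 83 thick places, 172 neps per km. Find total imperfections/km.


Formula: Total = thin places + thick places + neps
Total = 19 + 83 + 172
Total = 274 imperfections/km

274 imperfections/km


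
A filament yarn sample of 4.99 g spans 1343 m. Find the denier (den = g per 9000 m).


Formula: den = (mass_g / length_m) * 9000
Substituting: den = (4.99 / 1343) * 9000
Intermediate: 4.99 / 1343 = 0.00371556 g/m
den = 0.00371556 * 9000 = 33.4 denier

33.4 denier


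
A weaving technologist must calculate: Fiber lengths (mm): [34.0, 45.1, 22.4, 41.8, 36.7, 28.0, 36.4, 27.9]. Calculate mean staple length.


Formula: Mean = sum of lengths / count
Sum = 34.0 + 45.1 + 22.4 + 41.8 + 36.7 + 28.0 + 36.4 + 27.9
Sum = 272.3 mm
Mean = 272.3 / 8 = 34.04 mm

34.04 mm


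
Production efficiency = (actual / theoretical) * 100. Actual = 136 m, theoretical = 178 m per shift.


Formula: Efficiency% = (Actual output / Theoretical output) * 100
Efficiency% = (136 / 178) * 100
Efficiency% = 0.764045 * 100 = 76.4045% ≈ 76.4%

76.4%


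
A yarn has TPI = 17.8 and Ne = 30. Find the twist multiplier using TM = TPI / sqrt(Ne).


Formula: TM = TPI / sqrt(Ne)
Step 1: sqrt(Ne) = sqrt(30) = 5.4772
Step 2: TM = 17.8 / 5.4772 = 3.25

3.25 TM


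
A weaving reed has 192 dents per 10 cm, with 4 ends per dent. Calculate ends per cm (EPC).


Formula: EPC = (dents per 10 cm * ends per dent) / 10
Step 1: Total ends per 10 cm = 192 * 4 = 768
Step 2: EPC = 768 / 10 = 76.8 ends/cm

76.8 ends/cm


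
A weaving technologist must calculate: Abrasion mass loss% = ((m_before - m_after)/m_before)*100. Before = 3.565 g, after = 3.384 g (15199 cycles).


Formula: Mass loss% = ((m_before - m_after) / m_before) * 100
Step 1: Mass loss = 3.565 - 3.384 = 0.181 g
Step 2: Ratio = 0.181 / 3.565 = 0.0507714
Step 3: Mass loss% = 0.0507714 * 100 = 5.07714% ≈ 5.08%

5.08%


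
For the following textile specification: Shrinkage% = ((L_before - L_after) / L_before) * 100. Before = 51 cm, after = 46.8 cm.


Formula: Shrinkage% = ((L_before - L_after) / L_before) * 100
Step 1: Shrinkage = 51 - 46.8 = 4.2 cm
Step 2: Shrinkage% = (4.2 / 51) * 100
Step 3: Shrinkage% = 0.082353 * 100 = 8.2353% ≈ 8.2%

8.2%


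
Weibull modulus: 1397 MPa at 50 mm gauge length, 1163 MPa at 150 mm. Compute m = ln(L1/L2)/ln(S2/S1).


Formula: m = ln(L1/L2) / ln(S2/S1)
Step 1: ln(L1/L2) = ln(50/150) = -1.09861
Step 2: S2/S1 = 1163/1397 = 0.8325
Step 3: ln(S2/S1) = ln(0.8325) = -0.18332
Step 4: m = -1.09861 / -0.18332 = 5.99

5.99 (Weibull m)


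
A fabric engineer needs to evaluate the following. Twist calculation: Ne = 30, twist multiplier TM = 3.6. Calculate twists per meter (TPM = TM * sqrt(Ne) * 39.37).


Formula: TPM = TM * sqrt(Ne) * 39.37
Step 1: sqrt(Ne) = sqrt(30) = 5.4772
Step 2: TM * sqrt(Ne) = 3.6 * 5.4772 = 19.7179
Step 3: TPM = 19.7179 * 39.37 = 776 twists/m

776 twists/m


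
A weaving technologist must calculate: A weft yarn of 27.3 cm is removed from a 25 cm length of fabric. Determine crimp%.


Formula: Crimp% = ((L_yarn - L_fabric) / L_fabric) * 100
Step 1: Extension = 27.3 - 25 = 2.3 cm
Step 2: Crimp% = (2.3 / 25) * 100
Step 3: Crimp% = 0.092 * 100 = 9.2%

9.2%


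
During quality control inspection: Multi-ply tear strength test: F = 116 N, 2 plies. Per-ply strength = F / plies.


Formula: Per-ply strength = Total force / Number of plies
Per-ply = 116 N / 2
Per-ply = 58 N

58 N


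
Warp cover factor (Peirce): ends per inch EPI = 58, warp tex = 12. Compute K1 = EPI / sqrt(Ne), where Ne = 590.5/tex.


Formula: K1 = EPI / sqrt(Ne), with Ne = 590.5 / tex_warp
Step 1: Ne = 590.5 / 12 = 49.208
Step 2: sqrt(Ne) = sqrt(49.208) = 7.0148
Step 3: K1 = 58 / 7.0148 = 8.3

8.3


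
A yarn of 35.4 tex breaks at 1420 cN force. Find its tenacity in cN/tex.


Formula: Tenacity = Breaking force / Linear density
Tenacity = 1420 cN / 35.4 tex
Tenacity = 40.11 cN/tex

40.11 cN/tex


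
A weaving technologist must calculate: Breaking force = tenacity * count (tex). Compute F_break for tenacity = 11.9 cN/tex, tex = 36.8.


Formula: Breaking force = Tenacity * Linear density
F = 11.9 cN/tex * 36.8 tex
F = 437.92 cN

437.92 cN


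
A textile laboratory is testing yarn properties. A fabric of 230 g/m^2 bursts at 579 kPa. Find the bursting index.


Formula: Bursting Index = Bursting Strength / Fabric GSM
BI = 579 kPa / 230 g/m^2
BI = 2.517 kPa/(g/m^2)

2.517 kPa/(g/m^2)


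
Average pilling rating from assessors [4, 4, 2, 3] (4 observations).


Formula: Mean = sum / count
Sum = 4 + 4 + 2 + 3 = 13
Mean = 13 / 4 = 3.3

3.3


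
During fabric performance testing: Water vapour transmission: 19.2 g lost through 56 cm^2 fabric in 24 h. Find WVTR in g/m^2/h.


Formula: WVTR = mass_loss / (area * time)
Step 1: Convert area: 56 cm^2 = 0.0056 m^2
Step 2: WVTR = 19.2 g / (0.0056 m^2 * 24 h)
Step 3: WVTR = 19.2 / 0.1344 = 142.9 g/m^2/h

142.9 g/m^2/h


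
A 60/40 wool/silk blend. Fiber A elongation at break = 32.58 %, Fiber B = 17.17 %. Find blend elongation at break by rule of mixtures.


Formula: Blend property = (fraction_A * property_A) + (fraction_B * property_B)
Step 1: Contribution A = 60/100 * 32.58 % = 19.548 %
Step 2: Contribution B = 40/100 * 17.17 % = 6.868 %
Step 3: Blend elongation at break = 19.548 + 6.868 = 26.416 %

26.416 %


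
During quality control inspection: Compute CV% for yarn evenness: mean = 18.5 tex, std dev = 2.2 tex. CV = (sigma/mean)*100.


Formula: CV% = (standard deviation / mean) * 100
Step 1: Ratio = 2.2 / 18.5 = 0.118919
Step 2: CV% = 0.118919 * 100 = 11.8919% ≈ 11.9%

11.9%


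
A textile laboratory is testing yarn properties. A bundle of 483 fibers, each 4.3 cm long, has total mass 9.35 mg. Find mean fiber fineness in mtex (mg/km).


Formula: fineness (mtex) = mass (mg) / total length (km) = (mass_mg / total_length_m) * 1000
Step 1: Convert fiber length: 4.3 cm = 0.043 m
Step 2: Total fiber length = 483 * 0.043 = 20.769 m
Step 3: Linear density = 9.35 mg / 20.769 m = 0.4502 mg/m
Step 4: fineness = 0.4502 * 1000 = 450.2 mtex

450.2 mtex


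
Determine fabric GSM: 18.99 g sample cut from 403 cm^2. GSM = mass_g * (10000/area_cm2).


Formula: GSM = mass_g / area_m2
Step 1: Convert area: 403 cm^2 = 403 / 10000 = 0.0403 m^2
Step 2: GSM = 18.99 g / 0.0403 m^2 = 471.2 g/m^2

471.2 g/m^2


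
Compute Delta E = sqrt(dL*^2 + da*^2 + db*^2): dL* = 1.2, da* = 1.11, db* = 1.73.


Formula: Delta E = sqrt(dL*^2 + da*^2 + db*^2)
Step 1: dL*^2 = 1.2^2 = 1.44
Step 2: da*^2 = 1.11^2 = 1.2321
Step 3: db*^2 = 1.73^2 = 2.9929
Step 4: Sum = 1.44 + 1.2321 + 2.9929 = 5.665
Step 5: Delta E = sqrt(5.665) = 2.38

2.38 Delta E


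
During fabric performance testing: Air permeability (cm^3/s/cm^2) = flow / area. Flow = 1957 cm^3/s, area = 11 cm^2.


Formula: Air Permeability = Airflow / Test Area
AP = 1957 cm^3/s / 11 cm^2
AP = 177.9 cm^3/s/cm^2

177.9 cm^3/s/cm^2
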